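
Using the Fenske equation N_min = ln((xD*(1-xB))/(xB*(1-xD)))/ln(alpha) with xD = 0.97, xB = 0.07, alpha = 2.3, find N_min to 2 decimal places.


N_min = ln((xD*(1-xB))/(xB*(1-xD))) / ln(alpha)
Numerator inside ln: 0.9021 / 0.0021 = 429.571429
ln(429.571429) = 6.062788
ln(alpha) = ln(2.3) = 0.832909
N_min = 6.062788 / 0.832909 = 7.28


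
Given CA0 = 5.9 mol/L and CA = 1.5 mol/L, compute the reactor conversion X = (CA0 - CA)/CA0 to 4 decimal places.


X = (CA0 - CA) / CA0
X = (5.9 - 1.5) / 5.9
X = 4.4 / 5.9
X = 0.7458


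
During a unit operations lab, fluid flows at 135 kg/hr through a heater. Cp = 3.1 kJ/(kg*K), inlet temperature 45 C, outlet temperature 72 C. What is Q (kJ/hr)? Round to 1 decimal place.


Q = m_dot * Cp * (T2 - T1)
Q = 135 * 3.1 * (72 - 45)
Q = 135 * 3.1 * 27
Q = 11299.5 kJ/hr


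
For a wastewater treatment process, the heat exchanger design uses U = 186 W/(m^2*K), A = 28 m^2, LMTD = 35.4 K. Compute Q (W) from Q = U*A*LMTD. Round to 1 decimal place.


Q = U * A * LMTD
Q = 186 * 28 * 35.4
Q = 184363.2 W


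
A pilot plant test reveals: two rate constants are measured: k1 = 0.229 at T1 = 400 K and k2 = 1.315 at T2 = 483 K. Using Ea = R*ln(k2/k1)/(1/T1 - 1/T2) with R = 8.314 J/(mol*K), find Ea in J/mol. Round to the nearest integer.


Ea = R * ln(k2/k1) / (1/T1 - 1/T2)
ln(k2/k1) = ln(1.315/0.229) = 1.7478699
1/T1 - 1/T2 = 1/400 - 1/483 = 0.000429606625
Ea = 8.314 * 1.7478699 / 0.000429606625
Ea = 33826 J/mol


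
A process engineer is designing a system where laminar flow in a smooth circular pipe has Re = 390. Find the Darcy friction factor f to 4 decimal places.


f = 64 / Re
f = 64 / 390
f = 0.1641


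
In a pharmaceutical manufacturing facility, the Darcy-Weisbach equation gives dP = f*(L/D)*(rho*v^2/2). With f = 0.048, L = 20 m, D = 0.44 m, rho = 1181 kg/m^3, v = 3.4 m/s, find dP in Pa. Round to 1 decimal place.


dP = f * (L/D) * (rho*v^2/2)
dP = 0.048 * (20/0.44) * (1181*3.4^2/2)
L/D = 45.45454545
rho*v^2/2 = 1181*11.56/2 = 6826.18
dP = 0.048 * 45.45454545 * 6826.18
dP = 14893.5 Pa


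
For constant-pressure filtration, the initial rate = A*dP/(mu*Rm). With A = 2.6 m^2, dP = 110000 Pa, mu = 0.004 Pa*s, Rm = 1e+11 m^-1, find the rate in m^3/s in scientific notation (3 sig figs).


rate = A * dP / (mu * Rm)
rate = 2.6 * 110000 / (0.004 * 1e+11)
rate = 286000.0 / 4.000e+08
rate = 7.15e-04 m^3/s


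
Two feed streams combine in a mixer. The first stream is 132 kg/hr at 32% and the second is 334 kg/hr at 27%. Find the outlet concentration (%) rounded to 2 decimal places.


Mass balance on solute: F1*x1 + F2*x2 = F3*x3
F3 = F1 + F2 = 132 + 334 = 466 kg/hr
x3 = (F1*x1 + F2*x2)/F3
x3 = (132*0.32 + 334*0.27) / 466
x3 = 28.42%


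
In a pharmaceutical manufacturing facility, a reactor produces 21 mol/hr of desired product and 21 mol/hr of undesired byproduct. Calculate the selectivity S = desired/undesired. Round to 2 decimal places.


S = desired product rate / undesired product rate
S = 21 / 21
S = 1.00


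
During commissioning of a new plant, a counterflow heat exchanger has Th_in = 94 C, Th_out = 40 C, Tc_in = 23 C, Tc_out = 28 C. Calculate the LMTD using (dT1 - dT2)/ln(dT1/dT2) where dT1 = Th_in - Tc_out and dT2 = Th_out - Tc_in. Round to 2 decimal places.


dT1 = Th_in - Tc_out = 94 - 28 = 66
dT2 = Th_out - Tc_in = 40 - 23 = 17
LMTD = (dT1 - dT2) / ln(dT1/dT2)
LMTD = (66 - 17) / ln(66/17)
LMTD = 36.12 K


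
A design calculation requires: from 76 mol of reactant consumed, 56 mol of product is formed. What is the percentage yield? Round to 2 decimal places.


Yield = (moles product / moles consumed) * 100%
Yield = (56 / 76) * 100
Yield = 0.7368 * 100
Yield = 73.68%


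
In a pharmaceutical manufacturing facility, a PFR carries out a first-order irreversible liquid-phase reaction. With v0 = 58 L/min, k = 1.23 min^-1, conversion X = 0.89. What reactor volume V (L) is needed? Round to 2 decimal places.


V = (v0/k) * ln(1/(1-X))
V = (58/1.23) * ln(1/(1-0.89))
V = 47.154472 * ln(9.090909)
V = 47.154472 * 2.207275
V = 104.08 L


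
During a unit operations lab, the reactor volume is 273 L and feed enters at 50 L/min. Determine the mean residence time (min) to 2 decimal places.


tau = V / v0
tau = 273 / 50
tau = 5.46 min


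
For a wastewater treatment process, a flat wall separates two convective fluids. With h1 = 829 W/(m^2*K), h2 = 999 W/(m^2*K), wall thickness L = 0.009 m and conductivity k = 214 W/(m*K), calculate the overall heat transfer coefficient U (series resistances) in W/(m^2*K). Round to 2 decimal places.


1/U = 1/h1 + L/k + 1/h2
1/U = 1/829 + 0.009/214 + 1/999
1/U = 0.0012062726 + 4.20561e-05 + 0.001001001
1/U = 0.0022493297
U = 444.58 W/(m^2*K)


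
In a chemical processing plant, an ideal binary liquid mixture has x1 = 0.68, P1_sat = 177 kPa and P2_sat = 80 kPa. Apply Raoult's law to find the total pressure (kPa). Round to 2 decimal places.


P = x1*P1_sat + x2*P2_sat
x2 = 1 - x1 = 1 - 0.68 = 0.32
P = 0.68*177 + 0.32*80
P = 120.36 + 25.6
P = 145.96 kPa


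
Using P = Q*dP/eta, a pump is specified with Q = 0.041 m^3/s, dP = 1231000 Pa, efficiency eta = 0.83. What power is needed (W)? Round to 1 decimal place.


P = Q * dP / eta
P = 0.041 * 1231000 / 0.83
P = 50471.0 / 0.83
P = 60808.4 W


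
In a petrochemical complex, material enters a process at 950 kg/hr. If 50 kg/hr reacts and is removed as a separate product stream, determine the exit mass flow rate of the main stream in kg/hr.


Steady-state mass balance on the main outlet: F_out = F_in - F_removed
F_out = 950 - 50
F_out = 900 kg/hr


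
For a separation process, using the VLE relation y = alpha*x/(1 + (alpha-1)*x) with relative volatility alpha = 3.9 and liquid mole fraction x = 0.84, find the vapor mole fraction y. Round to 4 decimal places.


y = alpha*x / (1 + (alpha-1)*x)
y = 3.9*0.84 / (1 + (3.9-1)*0.84)
y = 3.276 / (1 + 2.436)
y = 3.276 / 3.436
y = 0.9534


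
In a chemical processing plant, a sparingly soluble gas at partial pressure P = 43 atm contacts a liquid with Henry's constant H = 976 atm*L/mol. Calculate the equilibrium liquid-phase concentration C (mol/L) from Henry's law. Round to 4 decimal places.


C = P / H
C = 43 / 976
C = 0.0441 mol/L


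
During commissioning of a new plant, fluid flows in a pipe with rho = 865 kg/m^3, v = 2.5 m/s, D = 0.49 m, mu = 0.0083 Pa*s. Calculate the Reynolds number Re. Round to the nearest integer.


Re = rho * v * D / mu
Re = 865 * 2.5 * 0.49 / 0.0083
Re = 1059.625 / 0.0083
Re = 127666


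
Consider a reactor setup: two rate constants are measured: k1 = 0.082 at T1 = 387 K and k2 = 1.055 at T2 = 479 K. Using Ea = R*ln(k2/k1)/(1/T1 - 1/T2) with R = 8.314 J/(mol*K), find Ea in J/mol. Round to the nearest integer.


Ea = R * ln(k2/k1) / (1/T1 - 1/T2)
ln(k2/k1) = ln(1.055/0.082) = 2.5545768
1/T1 - 1/T2 = 1/387 - 1/479 = 0.000496296656
Ea = 8.314 * 2.5545768 / 0.000496296656
Ea = 42794 J/mol


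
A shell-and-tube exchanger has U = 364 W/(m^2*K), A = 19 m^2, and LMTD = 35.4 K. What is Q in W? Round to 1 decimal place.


Q = U * A * LMTD
Q = 364 * 19 * 35.4
Q = 244826.4 W


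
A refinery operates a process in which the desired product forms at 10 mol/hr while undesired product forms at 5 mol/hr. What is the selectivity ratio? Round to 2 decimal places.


S = desired product rate / undesired product rate
S = 10 / 5
S = 2.00


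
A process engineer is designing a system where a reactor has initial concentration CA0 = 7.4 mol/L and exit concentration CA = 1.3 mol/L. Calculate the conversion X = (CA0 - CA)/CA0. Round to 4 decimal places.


X = (CA0 - CA) / CA0
X = (7.4 - 1.3) / 7.4
X = 6.1 / 7.4
X = 0.8243


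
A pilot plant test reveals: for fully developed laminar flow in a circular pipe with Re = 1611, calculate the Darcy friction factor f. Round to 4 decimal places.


f = 64 / Re
f = 64 / 1611
f = 0.0397


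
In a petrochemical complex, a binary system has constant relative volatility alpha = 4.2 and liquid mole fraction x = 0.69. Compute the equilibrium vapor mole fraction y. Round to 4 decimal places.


y = alpha*x / (1 + (alpha-1)*x)
y = 4.2*0.69 / (1 + (4.2-1)*0.69)
y = 2.898 / (1 + 2.208)
y = 2.898 / 3.208
y = 0.9034


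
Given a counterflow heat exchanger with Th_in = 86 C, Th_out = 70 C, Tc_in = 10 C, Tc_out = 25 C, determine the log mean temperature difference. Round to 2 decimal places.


dT1 = Th_in - Tc_out = 86 - 25 = 61
dT2 = Th_out - Tc_in = 70 - 10 = 60
LMTD = (dT1 - dT2) / ln(dT1/dT2)
LMTD = (61 - 60) / ln(61/60)
LMTD = 60.50 K


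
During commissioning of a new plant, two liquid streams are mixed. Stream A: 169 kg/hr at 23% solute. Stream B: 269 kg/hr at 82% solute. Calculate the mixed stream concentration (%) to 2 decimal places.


Mass balance on solute: F1*x1 + F2*x2 = F3*x3
F3 = F1 + F2 = 169 + 269 = 438 kg/hr
x3 = (F1*x1 + F2*x2)/F3
x3 = (169*0.23 + 269*0.82) / 438
x3 = 59.24%


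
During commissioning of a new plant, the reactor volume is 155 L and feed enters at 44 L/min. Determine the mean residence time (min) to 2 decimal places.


tau = V / v0
tau = 155 / 44
tau = 3.52 min


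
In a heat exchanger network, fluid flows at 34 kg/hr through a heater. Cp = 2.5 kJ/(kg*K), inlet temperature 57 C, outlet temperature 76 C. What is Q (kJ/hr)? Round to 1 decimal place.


Q = m_dot * Cp * (T2 - T1)
Q = 34 * 2.5 * (76 - 57)
Q = 34 * 2.5 * 19
Q = 1615.0 kJ/hr


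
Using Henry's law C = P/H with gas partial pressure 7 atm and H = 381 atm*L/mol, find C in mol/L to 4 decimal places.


C = P / H
C = 7 / 381
C = 0.0184 mol/L


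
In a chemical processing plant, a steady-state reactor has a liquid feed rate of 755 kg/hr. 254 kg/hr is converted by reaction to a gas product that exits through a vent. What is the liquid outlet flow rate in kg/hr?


Steady-state mass balance on the main outlet: F_out = F_in - F_removed
F_out = 755 - 254
F_out = 501 kg/hr


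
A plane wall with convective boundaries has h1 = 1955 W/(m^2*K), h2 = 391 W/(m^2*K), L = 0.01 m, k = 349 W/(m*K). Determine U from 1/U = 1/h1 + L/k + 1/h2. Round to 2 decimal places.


1/U = 1/h1 + L/k + 1/h2
1/U = 1/1955 + 0.01/349 + 1/391
1/U = 0.000511509 + 2.86533e-05 + 0.0025575448
1/U = 0.0030977071
U = 322.82 W/(m^2*K)


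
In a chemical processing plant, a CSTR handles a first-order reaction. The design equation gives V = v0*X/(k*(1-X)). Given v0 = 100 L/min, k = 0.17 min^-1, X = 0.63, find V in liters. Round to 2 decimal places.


V = v0 * X / (k * (1 - X))
V = 100 * 0.63 / (0.17 * (1 - 0.63))
V = 63.0 / (0.17 * 0.37)
V = 63.0 / 0.0629
V = 1001.59 L


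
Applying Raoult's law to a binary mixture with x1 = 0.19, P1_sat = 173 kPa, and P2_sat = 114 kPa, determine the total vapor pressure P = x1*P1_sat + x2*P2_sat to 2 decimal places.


P = x1*P1_sat + x2*P2_sat
x2 = 1 - x1 = 1 - 0.19 = 0.81
P = 0.19*173 + 0.81*114
P = 32.87 + 92.34
P = 125.21 kPa


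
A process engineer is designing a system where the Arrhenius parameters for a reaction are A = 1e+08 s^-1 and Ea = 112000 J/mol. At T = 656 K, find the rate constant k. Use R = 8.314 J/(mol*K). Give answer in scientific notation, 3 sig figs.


k = A * exp(-Ea/(R*T))
k = 1e+08 * exp(-112000 / (8.314 * 656))
k = 1e+08 * exp(-20.535447)
k = 1.21e-01


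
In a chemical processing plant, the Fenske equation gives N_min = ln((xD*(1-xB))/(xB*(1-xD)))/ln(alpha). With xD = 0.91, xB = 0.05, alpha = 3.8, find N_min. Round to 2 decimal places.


N_min = ln((xD*(1-xB))/(xB*(1-xD))) / ln(alpha)
Numerator inside ln: 0.8645 / 0.0045 = 192.111111
ln(192.111111) = 5.258074
ln(alpha) = ln(3.8) = 1.335001
N_min = 5.258074 / 1.335001 = 3.94


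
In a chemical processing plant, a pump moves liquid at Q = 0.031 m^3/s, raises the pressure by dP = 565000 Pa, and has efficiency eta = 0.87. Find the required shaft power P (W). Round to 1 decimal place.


P = Q * dP / eta
P = 0.031 * 565000 / 0.87
P = 17515.0 / 0.87
P = 20132.2 W


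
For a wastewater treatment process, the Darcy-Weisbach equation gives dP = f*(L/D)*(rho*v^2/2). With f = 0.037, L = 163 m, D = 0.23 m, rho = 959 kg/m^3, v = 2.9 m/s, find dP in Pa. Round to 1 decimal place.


dP = f * (L/D) * (rho*v^2/2)
dP = 0.037 * (163/0.23) * (959*2.9^2/2)
L/D = 708.69565217
rho*v^2/2 = 959*8.41/2 = 4032.595
dP = 0.037 * 708.69565217 * 4032.595
dP = 105741.7 Pa


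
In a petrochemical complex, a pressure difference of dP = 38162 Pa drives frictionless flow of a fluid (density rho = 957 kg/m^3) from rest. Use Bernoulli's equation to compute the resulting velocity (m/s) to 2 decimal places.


v = sqrt(2*dP/rho)
v = sqrt(2*38162/957)
v = sqrt(79.753396)
v = 8.93 m/s


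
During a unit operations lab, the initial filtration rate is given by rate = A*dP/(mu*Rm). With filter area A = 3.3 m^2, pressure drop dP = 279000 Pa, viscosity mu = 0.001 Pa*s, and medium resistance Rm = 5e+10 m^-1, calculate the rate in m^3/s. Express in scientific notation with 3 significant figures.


rate = A * dP / (mu * Rm)
rate = 3.3 * 279000 / (0.001 * 5e+10)
rate = 920700.0 / 5.000e+07
rate = 1.84e-02 m^3/s


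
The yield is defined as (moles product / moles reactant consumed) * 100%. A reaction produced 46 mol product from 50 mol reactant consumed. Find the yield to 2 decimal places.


Yield = (moles product / moles consumed) * 100%
Yield = (46 / 50) * 100
Yield = 0.92 * 100
Yield = 92.00%


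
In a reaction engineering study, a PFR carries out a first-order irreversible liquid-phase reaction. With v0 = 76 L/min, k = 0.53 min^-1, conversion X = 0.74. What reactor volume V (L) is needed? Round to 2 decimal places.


V = (v0/k) * ln(1/(1-X))
V = (76/0.53) * ln(1/(1-0.74))
V = 143.396226 * ln(3.846154)
V = 143.396226 * 1.347074
V = 193.17 L


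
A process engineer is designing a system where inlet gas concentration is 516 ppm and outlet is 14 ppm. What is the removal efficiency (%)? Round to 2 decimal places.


Efficiency = (G_in - G_out) / G_in * 100%
Efficiency = (516 - 14) / 516 * 100
Efficiency = 502 / 516 * 100
Efficiency = 97.29%


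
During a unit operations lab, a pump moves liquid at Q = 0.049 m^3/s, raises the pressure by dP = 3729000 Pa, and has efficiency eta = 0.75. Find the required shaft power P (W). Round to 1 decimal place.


P = Q * dP / eta
P = 0.049 * 3729000 / 0.75
P = 182721.0 / 0.75
P = 243628.0 W


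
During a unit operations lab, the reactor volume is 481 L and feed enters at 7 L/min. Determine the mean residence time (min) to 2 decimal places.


tau = V / v0
tau = 481 / 7
tau = 68.71 min


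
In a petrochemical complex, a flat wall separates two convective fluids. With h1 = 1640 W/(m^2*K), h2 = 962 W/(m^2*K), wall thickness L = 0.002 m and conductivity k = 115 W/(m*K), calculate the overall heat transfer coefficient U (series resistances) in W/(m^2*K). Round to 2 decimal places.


1/U = 1/h1 + L/k + 1/h2
1/U = 1/1640 + 0.002/115 + 1/962
1/U = 0.0006097561 + 1.73913e-05 + 0.001039501
1/U = 0.0016666484
U = 600.01 W/(m^2*K)


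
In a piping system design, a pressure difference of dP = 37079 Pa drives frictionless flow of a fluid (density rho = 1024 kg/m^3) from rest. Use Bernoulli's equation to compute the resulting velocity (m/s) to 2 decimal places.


v = sqrt(2*dP/rho)
v = sqrt(2*37079/1024)
v = sqrt(72.419922)
v = 8.51 m/s


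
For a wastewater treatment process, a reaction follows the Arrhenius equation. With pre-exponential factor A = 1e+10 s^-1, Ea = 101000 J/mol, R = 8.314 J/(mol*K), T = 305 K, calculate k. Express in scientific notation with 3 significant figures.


k = A * exp(-Ea/(R*T))
k = 1e+10 * exp(-101000 / (8.314 * 305))
k = 1e+10 * exp(-39.830111)
k = 5.04e-08


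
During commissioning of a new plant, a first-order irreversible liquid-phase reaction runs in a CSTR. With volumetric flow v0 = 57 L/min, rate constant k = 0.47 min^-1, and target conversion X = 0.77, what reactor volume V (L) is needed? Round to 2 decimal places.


V = v0 * X / (k * (1 - X))
V = 57 * 0.77 / (0.47 * (1 - 0.77))
V = 43.89 / (0.47 * 0.23)
V = 43.89 / 0.1081
V = 406.01 L


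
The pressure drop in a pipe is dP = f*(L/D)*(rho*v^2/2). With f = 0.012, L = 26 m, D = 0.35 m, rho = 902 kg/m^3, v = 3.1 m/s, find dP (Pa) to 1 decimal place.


dP = f * (L/D) * (rho*v^2/2)
dP = 0.012 * (26/0.35) * (902*3.1^2/2)
L/D = 74.28571429
rho*v^2/2 = 902*9.61/2 = 4334.11
dP = 0.012 * 74.28571429 * 4334.11
dP = 3863.5 Pa


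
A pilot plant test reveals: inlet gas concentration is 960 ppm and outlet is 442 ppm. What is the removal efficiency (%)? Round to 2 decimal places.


Efficiency = (G_in - G_out) / G_in * 100%
Efficiency = (960 - 442) / 960 * 100
Efficiency = 518 / 960 * 100
Efficiency = 53.96%


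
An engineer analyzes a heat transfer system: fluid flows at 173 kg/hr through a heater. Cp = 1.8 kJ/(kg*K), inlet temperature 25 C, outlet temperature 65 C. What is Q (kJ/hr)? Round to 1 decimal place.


Q = m_dot * Cp * (T2 - T1)
Q = 173 * 1.8 * (65 - 25)
Q = 173 * 1.8 * 40
Q = 12456.0 kJ/hr


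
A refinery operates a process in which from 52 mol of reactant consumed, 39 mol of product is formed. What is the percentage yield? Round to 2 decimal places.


Yield = (moles product / moles consumed) * 100%
Yield = (39 / 52) * 100
Yield = 0.75 * 100
Yield = 75.00%


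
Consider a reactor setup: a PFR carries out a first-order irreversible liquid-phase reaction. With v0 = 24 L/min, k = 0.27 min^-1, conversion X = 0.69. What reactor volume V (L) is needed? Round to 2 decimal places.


V = (v0/k) * ln(1/(1-X))
V = (24/0.27) * ln(1/(1-0.69))
V = 88.888889 * ln(3.225806)
V = 88.888889 * 1.171183
V = 104.11 L


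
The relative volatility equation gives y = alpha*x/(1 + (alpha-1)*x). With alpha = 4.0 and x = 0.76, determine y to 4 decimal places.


y = alpha*x / (1 + (alpha-1)*x)
y = 4.0*0.76 / (1 + (4.0-1)*0.76)
y = 3.04 / (1 + 2.28)
y = 3.04 / 3.28
y = 0.9268


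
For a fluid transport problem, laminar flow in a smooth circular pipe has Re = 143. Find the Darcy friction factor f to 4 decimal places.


f = 64 / Re
f = 64 / 143
f = 0.4476


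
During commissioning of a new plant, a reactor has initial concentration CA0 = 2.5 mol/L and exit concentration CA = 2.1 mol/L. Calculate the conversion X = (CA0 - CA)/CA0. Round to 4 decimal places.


X = (CA0 - CA) / CA0
X = (2.5 - 2.1) / 2.5
X = 0.4 / 2.5
X = 0.1600


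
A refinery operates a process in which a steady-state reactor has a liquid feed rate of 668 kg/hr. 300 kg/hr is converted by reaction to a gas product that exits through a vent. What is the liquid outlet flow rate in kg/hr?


Steady-state mass balance on the main outlet: F_out = F_in - F_removed
F_out = 668 - 300
F_out = 368 kg/hr


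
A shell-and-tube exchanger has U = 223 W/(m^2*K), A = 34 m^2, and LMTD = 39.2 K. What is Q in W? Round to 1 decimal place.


Q = U * A * LMTD
Q = 223 * 34 * 39.2
Q = 297214.4 W


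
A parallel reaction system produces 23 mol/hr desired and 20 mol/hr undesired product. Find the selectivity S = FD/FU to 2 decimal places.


S = desired product rate / undesired product rate
S = 23 / 20
S = 1.15


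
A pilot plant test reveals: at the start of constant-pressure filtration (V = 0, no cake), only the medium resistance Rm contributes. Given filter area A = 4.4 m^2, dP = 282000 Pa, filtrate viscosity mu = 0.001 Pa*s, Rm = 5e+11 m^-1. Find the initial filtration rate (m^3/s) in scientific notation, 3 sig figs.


rate = A * dP / (mu * Rm)
rate = 4.4 * 282000 / (0.001 * 5e+11)
rate = 1240800.0 / 5.000e+08
rate = 2.48e-03 m^3/s


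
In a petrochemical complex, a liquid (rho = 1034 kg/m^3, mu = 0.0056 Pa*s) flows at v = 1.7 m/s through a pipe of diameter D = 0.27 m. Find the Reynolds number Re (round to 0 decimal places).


Re = rho * v * D / mu
Re = 1034 * 1.7 * 0.27 / 0.0056
Re = 474.606 / 0.0056
Re = 84751


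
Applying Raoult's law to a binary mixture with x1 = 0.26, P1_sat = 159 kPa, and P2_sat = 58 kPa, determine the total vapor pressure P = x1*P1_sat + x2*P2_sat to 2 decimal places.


P = x1*P1_sat + x2*P2_sat
x2 = 1 - x1 = 1 - 0.26 = 0.74
P = 0.26*159 + 0.74*58
P = 41.34 + 42.92
P = 84.26 kPa


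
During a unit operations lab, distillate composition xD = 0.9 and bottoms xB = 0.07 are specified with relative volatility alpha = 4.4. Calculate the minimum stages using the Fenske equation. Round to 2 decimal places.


N_min = ln((xD*(1-xB))/(xB*(1-xD))) / ln(alpha)
Numerator inside ln: 0.837 / 0.007 = 119.571429
ln(119.571429) = 4.783914
ln(alpha) = ln(4.4) = 1.481605
N_min = 4.783914 / 1.481605 = 3.23


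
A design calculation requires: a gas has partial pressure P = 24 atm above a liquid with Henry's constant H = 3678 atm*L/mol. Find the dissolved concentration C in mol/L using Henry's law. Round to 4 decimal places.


C = P / H
C = 24 / 3678
C = 0.0065 mol/L


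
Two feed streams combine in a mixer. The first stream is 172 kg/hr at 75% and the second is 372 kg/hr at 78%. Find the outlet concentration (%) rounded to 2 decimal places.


Mass balance on solute: F1*x1 + F2*x2 = F3*x3
F3 = F1 + F2 = 172 + 372 = 544 kg/hr
x3 = (F1*x1 + F2*x2)/F3
x3 = (172*0.75 + 372*0.78) / 544
x3 = 77.05%


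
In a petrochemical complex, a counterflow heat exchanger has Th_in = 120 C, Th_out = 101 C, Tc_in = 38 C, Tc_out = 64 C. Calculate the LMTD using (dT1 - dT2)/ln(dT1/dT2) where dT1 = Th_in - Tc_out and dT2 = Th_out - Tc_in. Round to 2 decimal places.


dT1 = Th_in - Tc_out = 120 - 64 = 56
dT2 = Th_out - Tc_in = 101 - 38 = 63
LMTD = (dT1 - dT2) / ln(dT1/dT2)
LMTD = (56 - 63) / ln(56/63)
LMTD = 59.43 K


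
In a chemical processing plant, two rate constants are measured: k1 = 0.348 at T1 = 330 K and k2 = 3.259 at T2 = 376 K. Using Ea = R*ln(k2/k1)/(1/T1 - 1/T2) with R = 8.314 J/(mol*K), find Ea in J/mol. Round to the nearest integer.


Ea = R * ln(k2/k1) / (1/T1 - 1/T2)
ln(k2/k1) = ln(3.259/0.348) = 2.2369732
1/T1 - 1/T2 = 1/330 - 1/376 = 0.000370728562
Ea = 8.314 * 2.2369732 / 0.000370728562
Ea = 50167 J/mol


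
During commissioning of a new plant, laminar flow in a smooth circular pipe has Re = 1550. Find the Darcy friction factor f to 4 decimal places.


f = 64 / Re
f = 64 / 1550
f = 0.0413


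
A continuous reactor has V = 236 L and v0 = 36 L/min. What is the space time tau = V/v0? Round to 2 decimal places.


tau = V / v0
tau = 236 / 36
tau = 6.56 min


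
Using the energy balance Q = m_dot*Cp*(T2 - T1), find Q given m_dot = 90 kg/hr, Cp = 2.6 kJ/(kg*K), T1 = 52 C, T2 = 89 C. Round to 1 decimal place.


Q = m_dot * Cp * (T2 - T1)
Q = 90 * 2.6 * (89 - 52)
Q = 90 * 2.6 * 37
Q = 8658.0 kJ/hr


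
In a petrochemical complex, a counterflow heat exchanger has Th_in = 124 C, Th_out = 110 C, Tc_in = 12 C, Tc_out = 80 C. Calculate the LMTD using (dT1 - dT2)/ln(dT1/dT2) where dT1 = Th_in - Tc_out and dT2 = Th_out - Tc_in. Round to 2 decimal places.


dT1 = Th_in - Tc_out = 124 - 80 = 44
dT2 = Th_out - Tc_in = 110 - 12 = 98
LMTD = (dT1 - dT2) / ln(dT1/dT2)
LMTD = (44 - 98) / ln(44/98)
LMTD = 67.43 K


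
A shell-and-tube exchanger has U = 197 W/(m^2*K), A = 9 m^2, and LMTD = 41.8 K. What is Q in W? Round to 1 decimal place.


Q = U * A * LMTD
Q = 197 * 9 * 41.8
Q = 74111.4 W


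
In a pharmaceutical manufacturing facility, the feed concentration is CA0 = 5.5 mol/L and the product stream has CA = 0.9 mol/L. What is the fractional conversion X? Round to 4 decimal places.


X = (CA0 - CA) / CA0
X = (5.5 - 0.9) / 5.5
X = 4.6 / 5.5
X = 0.8364


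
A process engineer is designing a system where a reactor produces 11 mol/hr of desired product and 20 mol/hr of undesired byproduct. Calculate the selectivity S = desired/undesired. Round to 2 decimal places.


S = desired product rate / undesired product rate
S = 11 / 20
S = 0.55


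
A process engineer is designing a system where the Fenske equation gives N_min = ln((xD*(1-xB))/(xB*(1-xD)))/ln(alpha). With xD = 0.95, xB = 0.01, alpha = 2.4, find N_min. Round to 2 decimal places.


N_min = ln((xD*(1-xB))/(xB*(1-xD))) / ln(alpha)
Numerator inside ln: 0.9405 / 0.0005 = 1881.0
ln(1881.0) = 7.539559
ln(alpha) = ln(2.4) = 0.875469
N_min = 7.539559 / 0.875469 = 8.61


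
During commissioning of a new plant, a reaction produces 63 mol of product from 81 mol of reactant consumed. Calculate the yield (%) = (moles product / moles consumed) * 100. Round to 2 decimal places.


Yield = (moles product / moles consumed) * 100%
Yield = (63 / 81) * 100
Yield = 0.7778 * 100
Yield = 77.78%


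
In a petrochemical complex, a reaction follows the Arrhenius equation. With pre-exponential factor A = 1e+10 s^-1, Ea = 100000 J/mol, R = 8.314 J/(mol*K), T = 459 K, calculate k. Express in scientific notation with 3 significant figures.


k = A * exp(-Ea/(R*T))
k = 1e+10 * exp(-100000 / (8.314 * 459))
k = 1e+10 * exp(-26.204585)
k = 4.16e-02


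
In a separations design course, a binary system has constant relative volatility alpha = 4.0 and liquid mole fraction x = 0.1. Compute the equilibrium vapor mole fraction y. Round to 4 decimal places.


y = alpha*x / (1 + (alpha-1)*x)
y = 4.0*0.1 / (1 + (4.0-1)*0.1)
y = 0.4 / (1 + 0.3)
y = 0.4 / 1.3
y = 0.3077


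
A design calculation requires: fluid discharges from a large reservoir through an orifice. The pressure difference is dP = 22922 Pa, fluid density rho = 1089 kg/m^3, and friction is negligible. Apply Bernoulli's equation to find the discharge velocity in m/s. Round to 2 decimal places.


v = sqrt(2*dP/rho)
v = sqrt(2*22922/1089)
v = sqrt(42.097337)
v = 6.49 m/s


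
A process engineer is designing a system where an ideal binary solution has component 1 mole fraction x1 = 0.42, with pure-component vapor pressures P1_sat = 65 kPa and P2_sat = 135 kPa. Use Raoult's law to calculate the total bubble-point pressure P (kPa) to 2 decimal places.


P = x1*P1_sat + x2*P2_sat
x2 = 1 - x1 = 1 - 0.42 = 0.58
P = 0.42*65 + 0.58*135
P = 27.3 + 78.3
P = 105.60 kPa


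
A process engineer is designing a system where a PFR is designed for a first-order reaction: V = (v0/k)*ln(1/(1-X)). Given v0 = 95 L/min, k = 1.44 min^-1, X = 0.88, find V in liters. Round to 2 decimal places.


V = (v0/k) * ln(1/(1-X))
V = (95/1.44) * ln(1/(1-0.88))
V = 65.972222 * ln(8.333333)
V = 65.972222 * 2.120263
V = 139.88 L


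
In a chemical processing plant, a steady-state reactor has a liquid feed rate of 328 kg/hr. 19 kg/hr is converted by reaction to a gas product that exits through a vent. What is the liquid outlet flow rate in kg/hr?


Steady-state mass balance on the main outlet: F_out = F_in - F_removed
F_out = 328 - 19
F_out = 309 kg/hr


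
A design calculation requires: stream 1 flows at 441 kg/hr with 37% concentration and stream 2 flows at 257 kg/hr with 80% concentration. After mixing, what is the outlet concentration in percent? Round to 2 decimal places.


Mass balance on solute: F1*x1 + F2*x2 = F3*x3
F3 = F1 + F2 = 441 + 257 = 698 kg/hr
x3 = (F1*x1 + F2*x2)/F3
x3 = (441*0.37 + 257*0.8) / 698
x3 = 52.83%


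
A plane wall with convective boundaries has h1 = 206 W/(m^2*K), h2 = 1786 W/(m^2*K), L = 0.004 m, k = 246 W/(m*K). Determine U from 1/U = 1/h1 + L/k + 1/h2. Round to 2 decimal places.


1/U = 1/h1 + L/k + 1/h2
1/U = 1/206 + 0.004/246 + 1/1786
1/U = 0.0048543689 + 1.62602e-05 + 0.0005599104
1/U = 0.0054305395
U = 184.14 W/(m^2*K)


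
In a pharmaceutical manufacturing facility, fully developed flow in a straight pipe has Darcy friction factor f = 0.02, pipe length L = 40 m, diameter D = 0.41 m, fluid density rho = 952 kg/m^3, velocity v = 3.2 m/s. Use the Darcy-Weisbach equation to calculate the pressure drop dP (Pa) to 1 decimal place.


dP = f * (L/D) * (rho*v^2/2)
dP = 0.02 * (40/0.41) * (952*3.2^2/2)
L/D = 97.56097561
rho*v^2/2 = 952*10.24/2 = 4874.24
dP = 0.02 * 97.56097561 * 4874.24
dP = 9510.7 Pa


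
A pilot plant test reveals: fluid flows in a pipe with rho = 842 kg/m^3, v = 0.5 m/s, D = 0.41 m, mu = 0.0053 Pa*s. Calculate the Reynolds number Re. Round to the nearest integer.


Re = rho * v * D / mu
Re = 842 * 0.5 * 0.41 / 0.0053
Re = 172.61 / 0.0053
Re = 32568


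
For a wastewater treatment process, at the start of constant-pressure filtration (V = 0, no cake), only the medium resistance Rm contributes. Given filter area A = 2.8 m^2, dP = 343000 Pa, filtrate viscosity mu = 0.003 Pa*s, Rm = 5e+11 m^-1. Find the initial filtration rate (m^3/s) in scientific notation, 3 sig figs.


rate = A * dP / (mu * Rm)
rate = 2.8 * 343000 / (0.003 * 5e+11)
rate = 960400.0 / 1.500e+09
rate = 6.40e-04 m^3/s


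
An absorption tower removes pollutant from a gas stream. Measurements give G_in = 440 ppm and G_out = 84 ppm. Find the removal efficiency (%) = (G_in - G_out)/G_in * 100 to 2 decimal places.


Efficiency = (G_in - G_out) / G_in * 100%
Efficiency = (440 - 84) / 440 * 100
Efficiency = 356 / 440 * 100
Efficiency = 80.91%


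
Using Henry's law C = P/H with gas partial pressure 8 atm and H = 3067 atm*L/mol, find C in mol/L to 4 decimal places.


C = P / H
C = 8 / 3067
C = 0.0026 mol/L


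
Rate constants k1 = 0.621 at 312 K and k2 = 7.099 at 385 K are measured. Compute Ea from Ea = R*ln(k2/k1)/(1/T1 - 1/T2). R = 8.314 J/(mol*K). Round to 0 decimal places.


Ea = R * ln(k2/k1) / (1/T1 - 1/T2)
ln(k2/k1) = ln(7.099/0.621) = 2.4363781
1/T1 - 1/T2 = 1/312 - 1/385 = 0.000607725608
Ea = 8.314 * 2.4363781 / 0.000607725608
Ea = 33331 J/mol


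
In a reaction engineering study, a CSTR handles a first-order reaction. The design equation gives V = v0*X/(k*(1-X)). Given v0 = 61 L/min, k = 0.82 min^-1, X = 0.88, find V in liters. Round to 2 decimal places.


V = v0 * X / (k * (1 - X))
V = 61 * 0.88 / (0.82 * (1 - 0.88))
V = 53.68 / (0.82 * 0.12)
V = 53.68 / 0.0984
V = 545.53 L


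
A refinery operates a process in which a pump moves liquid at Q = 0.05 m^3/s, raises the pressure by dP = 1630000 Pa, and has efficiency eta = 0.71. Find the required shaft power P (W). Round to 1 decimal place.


P = Q * dP / eta
P = 0.05 * 1630000 / 0.71
P = 81500.0 / 0.71
P = 114788.7 W


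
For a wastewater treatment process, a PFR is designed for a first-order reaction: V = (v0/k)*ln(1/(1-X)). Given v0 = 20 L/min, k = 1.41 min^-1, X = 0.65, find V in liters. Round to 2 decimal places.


V = (v0/k) * ln(1/(1-X))
V = (20/1.41) * ln(1/(1-0.65))
V = 14.184397 * ln(2.857143)
V = 14.184397 * 1.049822
V = 14.89 L


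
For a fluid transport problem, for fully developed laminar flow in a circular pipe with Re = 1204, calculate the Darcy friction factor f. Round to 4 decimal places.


f = 64 / Re
f = 64 / 1204
f = 0.0532


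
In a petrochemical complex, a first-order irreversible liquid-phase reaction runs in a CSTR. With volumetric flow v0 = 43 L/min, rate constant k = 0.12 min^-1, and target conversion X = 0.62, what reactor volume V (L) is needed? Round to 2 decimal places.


V = v0 * X / (k * (1 - X))
V = 43 * 0.62 / (0.12 * (1 - 0.62))
V = 26.66 / (0.12 * 0.38)
V = 26.66 / 0.0456
V = 584.65 L


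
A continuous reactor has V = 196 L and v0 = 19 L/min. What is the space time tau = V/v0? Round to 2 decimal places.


tau = V / v0
tau = 196 / 19
tau = 10.32 min


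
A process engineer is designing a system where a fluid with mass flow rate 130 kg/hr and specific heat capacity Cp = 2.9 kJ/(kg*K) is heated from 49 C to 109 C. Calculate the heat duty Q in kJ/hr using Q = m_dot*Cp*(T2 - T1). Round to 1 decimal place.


Q = m_dot * Cp * (T2 - T1)
Q = 130 * 2.9 * (109 - 49)
Q = 130 * 2.9 * 60
Q = 22620.0 kJ/hr


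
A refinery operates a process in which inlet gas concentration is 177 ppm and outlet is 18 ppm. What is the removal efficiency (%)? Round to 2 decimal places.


Efficiency = (G_in - G_out) / G_in * 100%
Efficiency = (177 - 18) / 177 * 100
Efficiency = 159 / 177 * 100
Efficiency = 89.83%


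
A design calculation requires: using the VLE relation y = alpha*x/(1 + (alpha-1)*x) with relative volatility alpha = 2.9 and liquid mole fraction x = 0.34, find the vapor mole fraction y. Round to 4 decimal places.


y = alpha*x / (1 + (alpha-1)*x)
y = 2.9*0.34 / (1 + (2.9-1)*0.34)
y = 0.986 / (1 + 0.646)
y = 0.986 / 1.646
y = 0.5990


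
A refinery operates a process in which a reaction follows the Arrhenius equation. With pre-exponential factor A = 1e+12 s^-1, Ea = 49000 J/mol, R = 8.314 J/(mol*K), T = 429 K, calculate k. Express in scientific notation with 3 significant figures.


k = A * exp(-Ea/(R*T))
k = 1e+12 * exp(-49000 / (8.314 * 429))
k = 1e+12 * exp(-13.738166)
k = 1.08e+06


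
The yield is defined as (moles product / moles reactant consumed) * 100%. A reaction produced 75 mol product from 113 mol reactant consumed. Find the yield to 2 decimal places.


Yield = (moles product / moles consumed) * 100%
Yield = (75 / 113) * 100
Yield = 0.6637 * 100
Yield = 66.37%


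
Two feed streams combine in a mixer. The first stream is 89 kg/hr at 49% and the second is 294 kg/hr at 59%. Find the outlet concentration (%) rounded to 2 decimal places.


Mass balance on solute: F1*x1 + F2*x2 = F3*x3
F3 = F1 + F2 = 89 + 294 = 383 kg/hr
x3 = (F1*x1 + F2*x2)/F3
x3 = (89*0.49 + 294*0.59) / 383
x3 = 56.68%


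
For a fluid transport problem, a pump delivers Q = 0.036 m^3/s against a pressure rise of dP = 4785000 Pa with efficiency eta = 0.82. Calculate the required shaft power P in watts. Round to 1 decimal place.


P = Q * dP / eta
P = 0.036 * 4785000 / 0.82
P = 172260.0 / 0.82
P = 210073.2 W


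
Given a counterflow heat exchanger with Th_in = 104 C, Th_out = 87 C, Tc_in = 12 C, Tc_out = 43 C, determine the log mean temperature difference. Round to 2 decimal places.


dT1 = Th_in - Tc_out = 104 - 43 = 61
dT2 = Th_out - Tc_in = 87 - 12 = 75
LMTD = (dT1 - dT2) / ln(dT1/dT2)
LMTD = (61 - 75) / ln(61/75)
LMTD = 67.76 K


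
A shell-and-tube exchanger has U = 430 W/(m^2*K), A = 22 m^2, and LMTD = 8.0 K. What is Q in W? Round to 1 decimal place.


Q = U * A * LMTD
Q = 430 * 22 * 8.0
Q = 75680.0 W


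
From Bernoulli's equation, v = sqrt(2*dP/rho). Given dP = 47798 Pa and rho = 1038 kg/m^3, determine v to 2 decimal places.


v = sqrt(2*dP/rho)
v = sqrt(2*47798/1038)
v = sqrt(92.096339)
v = 9.60 m/s


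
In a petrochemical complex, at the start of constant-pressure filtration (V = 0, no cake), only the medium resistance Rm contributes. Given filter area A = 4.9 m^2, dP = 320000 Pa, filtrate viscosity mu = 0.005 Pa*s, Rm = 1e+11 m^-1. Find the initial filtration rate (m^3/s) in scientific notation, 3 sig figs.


rate = A * dP / (mu * Rm)
rate = 4.9 * 320000 / (0.005 * 1e+11)
rate = 1568000.0 / 5.000e+08
rate = 3.14e-03 m^3/s


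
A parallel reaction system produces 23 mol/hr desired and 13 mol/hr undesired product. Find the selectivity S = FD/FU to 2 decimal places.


S = desired product rate / undesired product rate
S = 23 / 13
S = 1.77


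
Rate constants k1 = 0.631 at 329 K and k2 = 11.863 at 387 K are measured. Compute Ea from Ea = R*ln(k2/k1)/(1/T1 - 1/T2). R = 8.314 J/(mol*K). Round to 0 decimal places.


Ea = R * ln(k2/k1) / (1/T1 - 1/T2)
ln(k2/k1) = ln(11.863/0.631) = 2.9338737
1/T1 - 1/T2 = 1/329 - 1/387 = 0.00045553435
Ea = 8.314 * 2.9338737 / 0.00045553435
Ea = 53546 J/mol


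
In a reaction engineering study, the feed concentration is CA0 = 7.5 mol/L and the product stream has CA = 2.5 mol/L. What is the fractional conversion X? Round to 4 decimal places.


X = (CA0 - CA) / CA0
X = (7.5 - 2.5) / 7.5
X = 5.0 / 7.5
X = 0.6667


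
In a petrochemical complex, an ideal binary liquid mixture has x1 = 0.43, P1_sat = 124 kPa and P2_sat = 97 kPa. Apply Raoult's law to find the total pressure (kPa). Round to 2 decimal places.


P = x1*P1_sat + x2*P2_sat
x2 = 1 - x1 = 1 - 0.43 = 0.57
P = 0.43*124 + 0.57*97
P = 53.32 + 55.29
P = 108.61 kPa


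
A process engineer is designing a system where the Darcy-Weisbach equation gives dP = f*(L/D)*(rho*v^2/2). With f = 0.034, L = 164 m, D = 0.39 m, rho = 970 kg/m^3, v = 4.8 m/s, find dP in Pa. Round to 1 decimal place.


dP = f * (L/D) * (rho*v^2/2)
dP = 0.034 * (164/0.39) * (970*4.8^2/2)
L/D = 420.51282051
rho*v^2/2 = 970*23.04/2 = 11174.4
dP = 0.034 * 420.51282051 * 11174.4
dP = 159765.3 Pa


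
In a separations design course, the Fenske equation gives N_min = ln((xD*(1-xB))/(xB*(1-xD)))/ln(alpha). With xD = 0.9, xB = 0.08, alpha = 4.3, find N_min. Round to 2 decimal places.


N_min = ln((xD*(1-xB))/(xB*(1-xD))) / ln(alpha)
Numerator inside ln: 0.828 / 0.008 = 103.5
ln(103.5) = 4.639572
ln(alpha) = ln(4.3) = 1.458615
N_min = 4.639572 / 1.458615 = 3.18


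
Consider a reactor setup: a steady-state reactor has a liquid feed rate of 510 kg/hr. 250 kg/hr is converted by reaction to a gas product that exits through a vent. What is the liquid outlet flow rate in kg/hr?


Steady-state mass balance on the main outlet: F_out = F_in - F_removed
F_out = 510 - 250
F_out = 260 kg/hr


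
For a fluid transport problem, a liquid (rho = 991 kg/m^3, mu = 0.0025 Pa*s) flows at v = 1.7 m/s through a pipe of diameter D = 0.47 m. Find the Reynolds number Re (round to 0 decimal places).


Re = rho * v * D / mu
Re = 991 * 1.7 * 0.47 / 0.0025
Re = 791.809 / 0.0025
Re = 316724


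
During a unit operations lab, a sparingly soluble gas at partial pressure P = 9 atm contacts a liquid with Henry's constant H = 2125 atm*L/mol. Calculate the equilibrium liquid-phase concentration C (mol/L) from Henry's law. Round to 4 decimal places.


C = P / H
C = 9 / 2125
C = 0.0042 mol/L


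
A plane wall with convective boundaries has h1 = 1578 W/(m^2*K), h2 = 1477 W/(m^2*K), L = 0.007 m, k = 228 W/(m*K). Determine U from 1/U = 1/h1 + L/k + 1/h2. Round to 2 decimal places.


1/U = 1/h1 + L/k + 1/h2
1/U = 1/1578 + 0.007/228 + 1/1477
1/U = 0.0006337136 + 3.07018e-05 + 0.0006770481
1/U = 0.0013414635
U = 745.45 W/(m^2*K)


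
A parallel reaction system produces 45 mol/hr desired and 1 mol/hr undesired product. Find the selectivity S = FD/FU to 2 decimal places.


S = desired product rate / undesired product rate
S = 45 / 1
S = 45.00


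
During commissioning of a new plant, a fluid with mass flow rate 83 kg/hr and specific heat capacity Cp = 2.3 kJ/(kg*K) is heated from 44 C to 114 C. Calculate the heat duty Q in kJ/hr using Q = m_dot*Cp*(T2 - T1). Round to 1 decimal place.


Q = m_dot * Cp * (T2 - T1)
Q = 83 * 2.3 * (114 - 44)
Q = 83 * 2.3 * 70
Q = 13363.0 kJ/hr


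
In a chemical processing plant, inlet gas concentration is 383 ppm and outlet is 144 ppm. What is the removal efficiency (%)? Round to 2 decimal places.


Efficiency = (G_in - G_out) / G_in * 100%
Efficiency = (383 - 144) / 383 * 100
Efficiency = 239 / 383 * 100
Efficiency = 62.40%


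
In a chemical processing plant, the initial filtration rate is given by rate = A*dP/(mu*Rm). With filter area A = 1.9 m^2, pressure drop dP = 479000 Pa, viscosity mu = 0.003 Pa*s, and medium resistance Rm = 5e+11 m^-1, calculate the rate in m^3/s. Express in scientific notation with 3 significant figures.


rate = A * dP / (mu * Rm)
rate = 1.9 * 479000 / (0.003 * 5e+11)
rate = 910100.0 / 1.500e+09
rate = 6.07e-04 m^3/s


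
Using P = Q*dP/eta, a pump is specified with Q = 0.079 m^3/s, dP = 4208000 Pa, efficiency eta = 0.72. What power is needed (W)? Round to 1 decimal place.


P = Q * dP / eta
P = 0.079 * 4208000 / 0.72
P = 332432.0 / 0.72
P = 461711.1 W


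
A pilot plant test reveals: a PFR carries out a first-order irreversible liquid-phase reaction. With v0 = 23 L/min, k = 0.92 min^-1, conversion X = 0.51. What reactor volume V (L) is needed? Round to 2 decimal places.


V = (v0/k) * ln(1/(1-X))
V = (23/0.92) * ln(1/(1-0.51))
V = 25.0 * ln(2.040816)
V = 25.0 * 0.71335
V = 17.83 L


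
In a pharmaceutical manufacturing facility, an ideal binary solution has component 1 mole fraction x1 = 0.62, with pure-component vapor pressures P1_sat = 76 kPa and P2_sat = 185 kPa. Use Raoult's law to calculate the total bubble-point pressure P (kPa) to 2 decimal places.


P = x1*P1_sat + x2*P2_sat
x2 = 1 - x1 = 1 - 0.62 = 0.38
P = 0.62*76 + 0.38*185
P = 47.12 + 70.3
P = 117.42 kPa
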